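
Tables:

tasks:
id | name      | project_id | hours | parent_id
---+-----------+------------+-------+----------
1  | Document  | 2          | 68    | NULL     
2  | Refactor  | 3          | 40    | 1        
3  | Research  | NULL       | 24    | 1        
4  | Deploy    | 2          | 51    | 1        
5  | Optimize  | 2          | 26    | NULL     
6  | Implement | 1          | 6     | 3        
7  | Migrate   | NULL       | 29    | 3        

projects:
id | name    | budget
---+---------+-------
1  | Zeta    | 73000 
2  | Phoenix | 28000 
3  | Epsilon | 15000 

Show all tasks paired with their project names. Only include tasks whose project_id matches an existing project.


INNER JOIN keeps only tasks rows whose project_id matches an id in projects. Walk through each task:
  - task 1 (Document): project_id=2 -> matches Phoenix
  - task 2 (Refactor): project_id=3 -> matches Epsilon
  - task 3 (Research): project_id=NULL, no match -> dropped
  - task 4 (Deploy): project_id=2 -> matches Phoenix
  - task 5 (Optimize): project_id=2 -> matches Phoenix
  - task 6 (Implement): project_id=1 -> matches Zeta
  - task 7 (Migrate): project_id=NULL, no match -> dropped
So 2 of 7 rows are dropped.

SQL:
SELECT a.name, b.name AS project
FROM tasks a
INNER JOIN projects b ON a.project_id = b.id

Result:
name      | project
----------+--------
Document  | Phoenix
Refactor  | Epsilon
Deploy    | Phoenix
Optimize  | Phoenix
Implement | Zeta   


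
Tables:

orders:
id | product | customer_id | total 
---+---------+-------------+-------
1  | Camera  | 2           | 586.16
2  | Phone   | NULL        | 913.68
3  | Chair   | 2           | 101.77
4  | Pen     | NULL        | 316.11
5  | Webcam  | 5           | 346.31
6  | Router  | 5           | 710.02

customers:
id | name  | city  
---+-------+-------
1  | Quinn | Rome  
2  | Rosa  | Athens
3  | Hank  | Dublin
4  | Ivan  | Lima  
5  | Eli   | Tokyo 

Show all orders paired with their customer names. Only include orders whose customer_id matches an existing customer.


INNER JOIN keeps only orders rows whose customer_id matches an id in customers. Walk through each order:
  - order 1 (Camera): customer_id=2 -> matches Rosa
  - order 2 (Phone): customer_id=NULL, no match -> dropped
  - order 3 (Chair): customer_id=2 -> matches Rosa
  - order 4 (Pen): customer_id=NULL, no match -> dropped
  - order 5 (Webcam): customer_id=5 -> matches Eli
  - order 6 (Router): customer_id=5 -> matches Eli
So 2 of 6 rows are dropped.

SQL:
SELECT a.product, b.name AS customer
FROM orders a
INNER JOIN customers b ON a.customer_id = b.id

Result:
product | customer
--------+---------
Camera  | Rosa    
Chair   | Rosa    
Webcam  | Eli     
Router  | Eli     


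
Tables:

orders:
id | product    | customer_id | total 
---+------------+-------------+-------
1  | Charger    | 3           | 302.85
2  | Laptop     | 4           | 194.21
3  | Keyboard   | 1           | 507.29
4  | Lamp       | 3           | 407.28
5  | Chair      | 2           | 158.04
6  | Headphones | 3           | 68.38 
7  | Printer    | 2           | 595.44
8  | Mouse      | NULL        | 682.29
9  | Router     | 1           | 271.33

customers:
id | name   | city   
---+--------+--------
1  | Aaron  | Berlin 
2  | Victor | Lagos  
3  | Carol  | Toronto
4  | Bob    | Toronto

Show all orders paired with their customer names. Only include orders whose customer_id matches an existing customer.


INNER JOIN keeps only orders rows whose customer_id matches an id in customers. Walk through each order:
  - order 1 (Charger): customer_id=3 -> matches Carol
  - order 2 (Laptop): customer_id=4 -> matches Bob
  - order 3 (Keyboard): customer_id=1 -> matches Aaron
  - order 4 (Lamp): customer_id=3 -> matches Carol
  - order 5 (Chair): customer_id=2 -> matches Victor
  - order 6 (Headphones): customer_id=3 -> matches Carol
  - order 7 (Printer): customer_id=2 -> matches Victor
  - order 8 (Mouse): customer_id=NULL, no match -> dropped
  - order 9 (Router): customer_id=1 -> matches Aaron
So 1 of 9 rows is dropped.

SQL:
SELECT a.product, b.name AS customer
FROM orders a
INNER JOIN customers b ON a.customer_id = b.id

Result:
product    | customer
-----------+---------
Charger    | Carol   
Laptop     | Bob     
Keyboard   | Aaron   
Lamp       | Carol   
Chair      | Victor  
Headphones | Carol   
Printer    | Victor  
Router     | Aaron   


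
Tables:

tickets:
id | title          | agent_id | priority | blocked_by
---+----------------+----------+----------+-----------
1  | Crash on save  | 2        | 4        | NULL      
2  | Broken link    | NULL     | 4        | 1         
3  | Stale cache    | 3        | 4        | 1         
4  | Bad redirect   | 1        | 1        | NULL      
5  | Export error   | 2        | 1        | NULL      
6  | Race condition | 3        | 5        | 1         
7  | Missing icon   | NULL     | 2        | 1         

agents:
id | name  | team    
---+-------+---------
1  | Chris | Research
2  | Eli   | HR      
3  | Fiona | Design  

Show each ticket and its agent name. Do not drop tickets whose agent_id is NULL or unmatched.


LEFT JOIN keeps every row from tickets (the left table); where agent_id has no match in agents, the agent columns become NULL. Walk through each ticket:
  - ticket 1 (Crash on save): agent_id=2 -> matches Eli
  - ticket 2 (Broken link): agent_id=NULL, no match -> kept with NULL
  - ticket 3 (Stale cache): agent_id=3 -> matches Fiona
  - ticket 4 (Bad redirect): agent_id=1 -> matches Chris
  - ticket 5 (Export error): agent_id=2 -> matches Eli
  - ticket 6 (Race condition): agent_id=3 -> matches Fiona
  - ticket 7 (Missing icon): agent_id=NULL, no match -> kept with NULL
All 7 rows appear; 2 have NULL agent.

SQL:
SELECT a.title, b.name AS agent
FROM tickets a
LEFT JOIN agents b ON a.agent_id = b.id

Result:
title          | agent
---------------+------
Crash on save  | Eli  
Broken link    | NULL 
Stale cache    | Fiona
Bad redirect   | Chris
Export error   | Eli  
Race condition | Fiona
Missing icon   | NULL 


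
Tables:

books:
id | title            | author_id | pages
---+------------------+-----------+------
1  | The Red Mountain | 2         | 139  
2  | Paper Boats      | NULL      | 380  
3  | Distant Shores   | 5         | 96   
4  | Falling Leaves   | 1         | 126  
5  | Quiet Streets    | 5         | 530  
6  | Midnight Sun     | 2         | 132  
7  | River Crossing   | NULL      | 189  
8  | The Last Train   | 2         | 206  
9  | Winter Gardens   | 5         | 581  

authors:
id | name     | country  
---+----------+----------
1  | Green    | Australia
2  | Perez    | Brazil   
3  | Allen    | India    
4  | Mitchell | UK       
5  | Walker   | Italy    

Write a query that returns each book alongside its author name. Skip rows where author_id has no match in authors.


INNER JOIN keeps only books rows whose author_id matches an id in authors. Walk through each book:
  - book 1 (The Red Mountain): author_id=2 -> matches Perez
  - book 2 (Paper Boats): author_id=NULL, no match -> dropped
  - book 3 (Distant Shores): author_id=5 -> matches Walker
  - book 4 (Falling Leaves): author_id=1 -> matches Green
  - book 5 (Quiet Streets): author_id=5 -> matches Walker
  - book 6 (Midnight Sun): author_id=2 -> matches Perez
  - book 7 (River Crossing): author_id=NULL, no match -> dropped
  - book 8 (The Last Train): author_id=2 -> matches Perez
  - book 9 (Winter Gardens): author_id=5 -> matches Walker
So 2 of 9 rows are dropped.

SQL:
SELECT a.title, b.name AS author
FROM books a
INNER JOIN authors b ON a.author_id = b.id

Result:
title            | author
-----------------+-------
The Red Mountain | Perez 
Distant Shores   | Walker
Falling Leaves   | Green 
Quiet Streets    | Walker
Midnight Sun     | Perez 
The Last Train   | Perez 
Winter Gardens   | Walker


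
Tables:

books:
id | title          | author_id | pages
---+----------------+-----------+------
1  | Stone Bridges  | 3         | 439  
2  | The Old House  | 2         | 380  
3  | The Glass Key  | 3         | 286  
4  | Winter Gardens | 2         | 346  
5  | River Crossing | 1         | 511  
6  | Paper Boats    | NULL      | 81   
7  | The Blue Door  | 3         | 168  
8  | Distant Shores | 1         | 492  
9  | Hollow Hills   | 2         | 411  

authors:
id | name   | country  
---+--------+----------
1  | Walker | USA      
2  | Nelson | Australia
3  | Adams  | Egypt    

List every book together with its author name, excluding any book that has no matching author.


INNER JOIN keeps only books rows whose author_id matches an id in authors. Walk through each book:
  - book 1 (Stone Bridges): author_id=3 -> matches Adams
  - book 2 (The Old House): author_id=2 -> matches Nelson
  - book 3 (The Glass Key): author_id=3 -> matches Adams
  - book 4 (Winter Gardens): author_id=2 -> matches Nelson
  - book 5 (River Crossing): author_id=1 -> matches Walker
  - book 6 (Paper Boats): author_id=NULL, no match -> dropped
  - book 7 (The Blue Door): author_id=3 -> matches Adams
  - book 8 (Distant Shores): author_id=1 -> matches Walker
  - book 9 (Hollow Hills): author_id=2 -> matches Nelson
So 1 of 9 rows is dropped.

SQL:
SELECT a.title, b.name AS author
FROM books a
INNER JOIN authors b ON a.author_id = b.id

Result:
title          | author
---------------+-------
Stone Bridges  | Adams 
The Old House  | Nelson
The Glass Key  | Adams 
Winter Gardens | Nelson
River Crossing | Walker
The Blue Door  | Adams 
Distant Shores | Walker
Hollow Hills   | Nelson


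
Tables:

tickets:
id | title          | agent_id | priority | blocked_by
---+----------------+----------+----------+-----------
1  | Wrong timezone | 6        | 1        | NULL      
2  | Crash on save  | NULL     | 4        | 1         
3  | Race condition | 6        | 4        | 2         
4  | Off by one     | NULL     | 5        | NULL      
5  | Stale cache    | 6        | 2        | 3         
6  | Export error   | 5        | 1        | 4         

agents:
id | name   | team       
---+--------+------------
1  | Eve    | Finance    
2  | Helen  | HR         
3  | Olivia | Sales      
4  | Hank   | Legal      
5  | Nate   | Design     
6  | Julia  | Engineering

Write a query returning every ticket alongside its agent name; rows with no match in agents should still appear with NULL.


LEFT JOIN keeps every row from tickets (the left table); where agent_id has no match in agents, the agent columns become NULL. Walk through each ticket:
  - ticket 1 (Wrong timezone): agent_id=6 -> matches Julia
  - ticket 2 (Crash on save): agent_id=NULL, no match -> kept with NULL
  - ticket 3 (Race condition): agent_id=6 -> matches Julia
  - ticket 4 (Off by one): agent_id=NULL, no match -> kept with NULL
  - ticket 5 (Stale cache): agent_id=6 -> matches Julia
  - ticket 6 (Export error): agent_id=5 -> matches Nate
All 6 rows appear; 2 have NULL agent.

SQL:
SELECT a.title, b.name AS agent
FROM tickets a
LEFT JOIN agents b ON a.agent_id = b.id

Result:
title          | agent
---------------+------
Wrong timezone | Julia
Crash on save  | NULL 
Race condition | Julia
Off by one     | NULL 
Stale cache    | Julia
Export error   | Nate 


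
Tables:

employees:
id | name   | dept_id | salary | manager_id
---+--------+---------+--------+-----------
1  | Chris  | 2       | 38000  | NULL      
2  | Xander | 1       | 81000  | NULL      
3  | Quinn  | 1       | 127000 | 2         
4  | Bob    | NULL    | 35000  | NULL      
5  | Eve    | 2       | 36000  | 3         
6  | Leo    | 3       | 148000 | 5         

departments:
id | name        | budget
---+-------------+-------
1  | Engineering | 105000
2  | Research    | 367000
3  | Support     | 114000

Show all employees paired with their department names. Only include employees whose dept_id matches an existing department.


INNER JOIN keeps only employees rows whose dept_id matches an id in departments. Walk through each employee:
  - employee 1 (Chris): dept_id=2 -> matches Research
  - employee 2 (Xander): dept_id=1 -> matches Engineering
  - employee 3 (Quinn): dept_id=1 -> matches Engineering
  - employee 4 (Bob): dept_id=NULL, no match -> dropped
  - employee 5 (Eve): dept_id=2 -> matches Research
  - employee 6 (Leo): dept_id=3 -> matches Support
So 1 of 6 rows is dropped.

SQL:
SELECT a.name, b.name AS department
FROM employees a
INNER JOIN departments b ON a.dept_id = b.id

Result:
name   | department 
-------+------------
Chris  | Research   
Xander | Engineering
Quinn  | Engineering
Eve    | Research   
Leo    | Support    


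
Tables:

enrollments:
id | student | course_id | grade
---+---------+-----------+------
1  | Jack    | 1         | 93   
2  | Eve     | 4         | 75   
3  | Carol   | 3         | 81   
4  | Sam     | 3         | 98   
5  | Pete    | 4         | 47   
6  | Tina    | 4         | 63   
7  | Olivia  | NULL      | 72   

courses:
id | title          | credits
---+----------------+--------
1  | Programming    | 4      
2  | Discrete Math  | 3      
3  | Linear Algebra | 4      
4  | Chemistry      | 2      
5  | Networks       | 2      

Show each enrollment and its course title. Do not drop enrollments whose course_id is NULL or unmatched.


LEFT JOIN keeps every row from enrollments (the left table); where course_id has no match in courses, the course columns become NULL. Walk through each enrollment:
  - enrollment 1 (Jack): course_id=1 -> matches Programming
  - enrollment 2 (Eve): course_id=4 -> matches Chemistry
  - enrollment 3 (Carol): course_id=3 -> matches Linear Algebra
  - enrollment 4 (Sam): course_id=3 -> matches Linear Algebra
  - enrollment 5 (Pete): course_id=4 -> matches Chemistry
  - enrollment 6 (Tina): course_id=4 -> matches Chemistry
  - enrollment 7 (Olivia): course_id=NULL, no match -> kept with NULL
All 7 rows appear; 1 has NULL course.

SQL:
SELECT a.student, b.title AS course
FROM enrollments a
LEFT JOIN courses b ON a.course_id = b.id

Result:
student | course        
--------+---------------
Jack    | Programming   
Eve     | Chemistry     
Carol   | Linear Algebra
Sam     | Linear Algebra
Pete    | Chemistry     
Tina    | Chemistry     
Olivia  | NULL          


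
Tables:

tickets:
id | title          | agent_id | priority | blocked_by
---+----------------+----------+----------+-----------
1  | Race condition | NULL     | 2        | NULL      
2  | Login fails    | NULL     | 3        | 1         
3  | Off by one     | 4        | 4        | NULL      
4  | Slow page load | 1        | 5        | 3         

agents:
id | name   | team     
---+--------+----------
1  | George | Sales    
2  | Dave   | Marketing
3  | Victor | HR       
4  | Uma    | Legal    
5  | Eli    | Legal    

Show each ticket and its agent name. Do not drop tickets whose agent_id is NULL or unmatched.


LEFT JOIN keeps every row from tickets (the left table); where agent_id has no match in agents, the agent columns become NULL. Walk through each ticket:
  - ticket 1 (Race condition): agent_id=NULL, no match -> kept with NULL
  - ticket 2 (Login fails): agent_id=NULL, no match -> kept with NULL
  - ticket 3 (Off by one): agent_id=4 -> matches Uma
  - ticket 4 (Slow page load): agent_id=1 -> matches George
All 4 rows appear; 2 have NULL agent.

SQL:
SELECT a.title, b.name AS agent
FROM tickets a
LEFT JOIN agents b ON a.agent_id = b.id

Result:
title          | agent 
---------------+-------
Race condition | NULL  
Login fails    | NULL  
Off by one     | Uma   
Slow page load | George


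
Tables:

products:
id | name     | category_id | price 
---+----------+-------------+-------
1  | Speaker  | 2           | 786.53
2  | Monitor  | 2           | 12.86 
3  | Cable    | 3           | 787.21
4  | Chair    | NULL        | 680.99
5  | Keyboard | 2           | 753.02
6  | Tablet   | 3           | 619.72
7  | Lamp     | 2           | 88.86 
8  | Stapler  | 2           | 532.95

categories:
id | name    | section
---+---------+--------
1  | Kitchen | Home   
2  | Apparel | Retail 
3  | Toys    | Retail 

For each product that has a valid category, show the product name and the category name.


INNER JOIN keeps only products rows whose category_id matches an id in categories. Walk through each product:
  - product 1 (Speaker): category_id=2 -> matches Apparel
  - product 2 (Monitor): category_id=2 -> matches Apparel
  - product 3 (Cable): category_id=3 -> matches Toys
  - product 4 (Chair): category_id=NULL, no match -> dropped
  - product 5 (Keyboard): category_id=2 -> matches Apparel
  - product 6 (Tablet): category_id=3 -> matches Toys
  - product 7 (Lamp): category_id=2 -> matches Apparel
  - product 8 (Stapler): category_id=2 -> matches Apparel
So 1 of 8 rows is dropped.

SQL:
SELECT a.name, b.name AS category
FROM products a
INNER JOIN categories b ON a.category_id = b.id

Result:
name     | category
---------+---------
Speaker  | Apparel 
Monitor  | Apparel 
Cable    | Toys    
Keyboard | Apparel 
Tablet   | Toys    
Lamp     | Apparel 
Stapler  | Apparel 


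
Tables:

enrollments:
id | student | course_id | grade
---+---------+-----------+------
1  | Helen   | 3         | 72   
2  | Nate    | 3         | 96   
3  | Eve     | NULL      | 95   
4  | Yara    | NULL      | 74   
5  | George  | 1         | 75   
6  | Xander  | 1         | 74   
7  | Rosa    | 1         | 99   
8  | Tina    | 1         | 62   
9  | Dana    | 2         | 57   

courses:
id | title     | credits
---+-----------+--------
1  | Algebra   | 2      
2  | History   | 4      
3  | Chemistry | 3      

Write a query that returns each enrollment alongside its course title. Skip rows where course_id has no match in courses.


INNER JOIN keeps only enrollments rows whose course_id matches an id in courses. Walk through each enrollment:
  - enrollment 1 (Helen): course_id=3 -> matches Chemistry
  - enrollment 2 (Nate): course_id=3 -> matches Chemistry
  - enrollment 3 (Eve): course_id=NULL, no match -> dropped
  - enrollment 4 (Yara): course_id=NULL, no match -> dropped
  - enrollment 5 (George): course_id=1 -> matches Algebra
  - enrollment 6 (Xander): course_id=1 -> matches Algebra
  - enrollment 7 (Rosa): course_id=1 -> matches Algebra
  - enrollment 8 (Tina): course_id=1 -> matches Algebra
  - enrollment 9 (Dana): course_id=2 -> matches History
So 2 of 9 rows are dropped.

SQL:
SELECT a.student, b.title AS course
FROM enrollments a
INNER JOIN courses b ON a.course_id = b.id

Result:
student | course   
--------+----------
Helen   | Chemistry
Nate    | Chemistry
George  | Algebra  
Xander  | Algebra  
Rosa    | Algebra  
Tina    | Algebra  
Dana    | History  


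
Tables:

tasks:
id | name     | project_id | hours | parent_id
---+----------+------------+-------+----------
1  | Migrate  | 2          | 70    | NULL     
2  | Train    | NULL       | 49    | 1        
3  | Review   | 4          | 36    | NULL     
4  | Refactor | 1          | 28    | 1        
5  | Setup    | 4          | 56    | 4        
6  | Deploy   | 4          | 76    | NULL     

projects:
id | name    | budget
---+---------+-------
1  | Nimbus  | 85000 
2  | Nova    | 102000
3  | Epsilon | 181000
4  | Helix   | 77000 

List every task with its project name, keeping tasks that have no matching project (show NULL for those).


LEFT JOIN keeps every row from tasks (the left table); where project_id has no match in projects, the project columns become NULL. Walk through each task:
  - task 1 (Migrate): project_id=2 -> matches Nova
  - task 2 (Train): project_id=NULL, no match -> kept with NULL
  - task 3 (Review): project_id=4 -> matches Helix
  - task 4 (Refactor): project_id=1 -> matches Nimbus
  - task 5 (Setup): project_id=4 -> matches Helix
  - task 6 (Deploy): project_id=4 -> matches Helix
All 6 rows appear; 1 has NULL project.

SQL:
SELECT a.name, b.name AS project
FROM tasks a
LEFT JOIN projects b ON a.project_id = b.id

Result:
name     | project
---------+--------
Migrate  | Nova   
Train    | NULL   
Review   | Helix  
Refactor | Nimbus 
Setup    | Helix  
Deploy   | Helix  


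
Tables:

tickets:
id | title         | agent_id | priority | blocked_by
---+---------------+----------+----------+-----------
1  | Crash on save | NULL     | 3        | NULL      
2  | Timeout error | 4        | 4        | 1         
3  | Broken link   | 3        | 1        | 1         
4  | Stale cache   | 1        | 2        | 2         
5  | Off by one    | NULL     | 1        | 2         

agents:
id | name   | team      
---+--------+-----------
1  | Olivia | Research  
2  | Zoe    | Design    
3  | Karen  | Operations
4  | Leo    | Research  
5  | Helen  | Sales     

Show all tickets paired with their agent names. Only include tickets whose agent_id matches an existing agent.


INNER JOIN keeps only tickets rows whose agent_id matches an id in agents. Walk through each ticket:
  - ticket 1 (Crash on save): agent_id=NULL, no match -> dropped
  - ticket 2 (Timeout error): agent_id=4 -> matches Leo
  - ticket 3 (Broken link): agent_id=3 -> matches Karen
  - ticket 4 (Stale cache): agent_id=1 -> matches Olivia
  - ticket 5 (Off by one): agent_id=NULL, no match -> dropped
So 2 of 5 rows are dropped.

SQL:
SELECT a.title, b.name AS agent
FROM tickets a
INNER JOIN agents b ON a.agent_id = b.id

Result:
title         | agent 
--------------+-------
Timeout error | Leo   
Broken link   | Karen 
Stale cache   | Olivia


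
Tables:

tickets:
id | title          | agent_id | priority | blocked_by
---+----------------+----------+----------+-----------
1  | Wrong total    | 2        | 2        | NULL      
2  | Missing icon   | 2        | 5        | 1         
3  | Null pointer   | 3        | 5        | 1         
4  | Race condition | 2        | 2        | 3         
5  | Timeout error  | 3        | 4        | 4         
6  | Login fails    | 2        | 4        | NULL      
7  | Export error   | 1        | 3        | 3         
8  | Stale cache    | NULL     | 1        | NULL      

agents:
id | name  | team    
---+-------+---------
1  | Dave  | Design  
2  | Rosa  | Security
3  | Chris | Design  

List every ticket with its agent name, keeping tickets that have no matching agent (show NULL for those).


LEFT JOIN keeps every row from tickets (the left table); where agent_id has no match in agents, the agent columns become NULL. Walk through each ticket:
  - ticket 1 (Wrong total): agent_id=2 -> matches Rosa
  - ticket 2 (Missing icon): agent_id=2 -> matches Rosa
  - ticket 3 (Null pointer): agent_id=3 -> matches Chris
  - ticket 4 (Race condition): agent_id=2 -> matches Rosa
  - ticket 5 (Timeout error): agent_id=3 -> matches Chris
  - ticket 6 (Login fails): agent_id=2 -> matches Rosa
  - ticket 7 (Export error): agent_id=1 -> matches Dave
  - ticket 8 (Stale cache): agent_id=NULL, no match -> kept with NULL
All 8 rows appear; 1 has NULL agent.

SQL:
SELECT a.title, b.name AS agent
FROM tickets a
LEFT JOIN agents b ON a.agent_id = b.id

Result:
title          | agent
---------------+------
Wrong total    | Rosa 
Missing icon   | Rosa 
Null pointer   | Chris
Race condition | Rosa 
Timeout error  | Chris
Login fails    | Rosa 
Export error   | Dave 
Stale cache    | NULL 


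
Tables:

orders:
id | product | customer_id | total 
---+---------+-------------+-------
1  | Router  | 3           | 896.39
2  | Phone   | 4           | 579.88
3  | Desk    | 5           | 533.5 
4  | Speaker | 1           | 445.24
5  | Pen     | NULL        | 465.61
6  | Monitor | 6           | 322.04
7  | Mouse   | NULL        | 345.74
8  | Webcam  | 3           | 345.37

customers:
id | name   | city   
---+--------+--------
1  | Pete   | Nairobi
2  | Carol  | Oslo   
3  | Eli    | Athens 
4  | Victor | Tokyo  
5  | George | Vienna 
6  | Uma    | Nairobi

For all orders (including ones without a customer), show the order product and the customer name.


LEFT JOIN keeps every row from orders (the left table); where customer_id has no match in customers, the customer columns become NULL. Walk through each order:
  - order 1 (Router): customer_id=3 -> matches Eli
  - order 2 (Phone): customer_id=4 -> matches Victor
  - order 3 (Desk): customer_id=5 -> matches George
  - order 4 (Speaker): customer_id=1 -> matches Pete
  - order 5 (Pen): customer_id=NULL, no match -> kept with NULL
  - order 6 (Monitor): customer_id=6 -> matches Uma
  - order 7 (Mouse): customer_id=NULL, no match -> kept with NULL
  - order 8 (Webcam): customer_id=3 -> matches Eli
All 8 rows appear; 2 have NULL customer.

SQL:
SELECT a.product, b.name AS customer
FROM orders a
LEFT JOIN customers b ON a.customer_id = b.id

Result:
product | customer
--------+---------
Router  | Eli     
Phone   | Victor  
Desk    | George  
Speaker | Pete    
Pen     | NULL    
Monitor | Uma     
Mouse   | NULL    
Webcam  | Eli     


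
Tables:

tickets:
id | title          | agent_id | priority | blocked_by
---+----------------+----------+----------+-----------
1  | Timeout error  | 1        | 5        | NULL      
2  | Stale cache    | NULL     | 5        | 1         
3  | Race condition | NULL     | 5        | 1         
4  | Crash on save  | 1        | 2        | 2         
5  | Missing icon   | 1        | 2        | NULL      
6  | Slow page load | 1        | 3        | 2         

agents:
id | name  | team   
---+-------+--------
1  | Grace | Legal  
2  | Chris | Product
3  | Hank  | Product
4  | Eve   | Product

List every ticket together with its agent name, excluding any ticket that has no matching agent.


INNER JOIN keeps only tickets rows whose agent_id matches an id in agents. Walk through each ticket:
  - ticket 1 (Timeout error): agent_id=1 -> matches Grace
  - ticket 2 (Stale cache): agent_id=NULL, no match -> dropped
  - ticket 3 (Race condition): agent_id=NULL, no match -> dropped
  - ticket 4 (Crash on save): agent_id=1 -> matches Grace
  - ticket 5 (Missing icon): agent_id=1 -> matches Grace
  - ticket 6 (Slow page load): agent_id=1 -> matches Grace
So 2 of 6 rows are dropped.

SQL:
SELECT a.title, b.name AS agent
FROM tickets a
INNER JOIN agents b ON a.agent_id = b.id

Result:
title          | agent
---------------+------
Timeout error  | Grace
Crash on save  | Grace
Missing icon   | Grace
Slow page load | Grace


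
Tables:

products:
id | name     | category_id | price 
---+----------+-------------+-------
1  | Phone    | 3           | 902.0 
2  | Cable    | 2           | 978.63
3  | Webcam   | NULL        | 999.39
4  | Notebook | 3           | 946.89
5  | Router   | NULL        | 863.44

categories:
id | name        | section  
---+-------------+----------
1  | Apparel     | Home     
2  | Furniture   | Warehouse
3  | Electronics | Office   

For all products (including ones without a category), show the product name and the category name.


LEFT JOIN keeps every row from products (the left table); where category_id has no match in categories, the category columns become NULL. Walk through each product:
  - product 1 (Phone): category_id=3 -> matches Electronics
  - product 2 (Cable): category_id=2 -> matches Furniture
  - product 3 (Webcam): category_id=NULL, no match -> kept with NULL
  - product 4 (Notebook): category_id=3 -> matches Electronics
  - product 5 (Router): category_id=NULL, no match -> kept with NULL
All 5 rows appear; 2 have NULL category.

SQL:
SELECT a.name, b.name AS category
FROM products a
LEFT JOIN categories b ON a.category_id = b.id

Result:
name     | category   
---------+------------
Phone    | Electronics
Cable    | Furniture  
Webcam   | NULL       
Notebook | Electronics
Router   | NULL       


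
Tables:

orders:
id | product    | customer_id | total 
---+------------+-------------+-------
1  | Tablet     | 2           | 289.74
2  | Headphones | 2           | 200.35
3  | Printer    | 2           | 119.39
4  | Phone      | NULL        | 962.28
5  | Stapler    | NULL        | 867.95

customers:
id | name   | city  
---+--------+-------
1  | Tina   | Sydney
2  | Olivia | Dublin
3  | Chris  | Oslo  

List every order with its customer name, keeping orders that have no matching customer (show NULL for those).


LEFT JOIN keeps every row from orders (the left table); where customer_id has no match in customers, the customer columns become NULL. Walk through each order:
  - order 1 (Tablet): customer_id=2 -> matches Olivia
  - order 2 (Headphones): customer_id=2 -> matches Olivia
  - order 3 (Printer): customer_id=2 -> matches Olivia
  - order 4 (Phone): customer_id=NULL, no match -> kept with NULL
  - order 5 (Stapler): customer_id=NULL, no match -> kept with NULL
All 5 rows appear; 2 have NULL customer.

SQL:
SELECT a.product, b.name AS customer
FROM orders a
LEFT JOIN customers b ON a.customer_id = b.id

Result:
product    | customer
-----------+---------
Tablet     | Olivia  
Headphones | Olivia  
Printer    | Olivia  
Phone      | NULL    
Stapler    | NULL    


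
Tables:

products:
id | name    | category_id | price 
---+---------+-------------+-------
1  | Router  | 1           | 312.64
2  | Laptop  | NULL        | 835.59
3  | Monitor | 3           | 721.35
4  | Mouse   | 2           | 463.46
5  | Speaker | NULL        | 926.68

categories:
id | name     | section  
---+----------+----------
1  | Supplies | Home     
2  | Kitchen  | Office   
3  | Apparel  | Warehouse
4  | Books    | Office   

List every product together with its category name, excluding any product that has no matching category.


INNER JOIN keeps only products rows whose category_id matches an id in categories. Walk through each product:
  - product 1 (Router): category_id=1 -> matches Supplies
  - product 2 (Laptop): category_id=NULL, no match -> dropped
  - product 3 (Monitor): category_id=3 -> matches Apparel
  - product 4 (Mouse): category_id=2 -> matches Kitchen
  - product 5 (Speaker): category_id=NULL, no match -> dropped
So 2 of 5 rows are dropped.

SQL:
SELECT a.name, b.name AS category
FROM products a
INNER JOIN categories b ON a.category_id = b.id

Result:
name    | category
--------+---------
Router  | Supplies
Monitor | Apparel 
Mouse   | Kitchen 


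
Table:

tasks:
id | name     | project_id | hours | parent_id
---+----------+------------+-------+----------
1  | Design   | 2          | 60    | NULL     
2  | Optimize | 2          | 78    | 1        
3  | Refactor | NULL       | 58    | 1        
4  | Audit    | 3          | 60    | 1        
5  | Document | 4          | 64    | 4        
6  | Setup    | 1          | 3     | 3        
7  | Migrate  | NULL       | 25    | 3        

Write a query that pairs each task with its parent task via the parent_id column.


This is a self-join: tasks is joined to a second copy of itself, matching each row's parent_id to another row's id. Use LEFT JOIN so rows with parent_id=NULL are kept.
  - task 1 (Design): parent_id=NULL -> NULL
  - task 2 (Optimize): parent_id=1 -> Design
  - task 3 (Refactor): parent_id=1 -> Design
  - task 4 (Audit): parent_id=1 -> Design
  - task 5 (Document): parent_id=4 -> Audit
  - task 6 (Setup): parent_id=3 -> Refactor
  - task 7 (Migrate): parent_id=3 -> Refactor

SQL:
SELECT a.name AS item, b.name AS parent
FROM tasks a
LEFT JOIN tasks b ON a.parent_id = b.id

Result:
item     | parent  
---------+---------
Design   | NULL    
Optimize | Design  
Refactor | Design  
Audit    | Design  
Document | Audit   
Setup    | Refactor
Migrate  | Refactor


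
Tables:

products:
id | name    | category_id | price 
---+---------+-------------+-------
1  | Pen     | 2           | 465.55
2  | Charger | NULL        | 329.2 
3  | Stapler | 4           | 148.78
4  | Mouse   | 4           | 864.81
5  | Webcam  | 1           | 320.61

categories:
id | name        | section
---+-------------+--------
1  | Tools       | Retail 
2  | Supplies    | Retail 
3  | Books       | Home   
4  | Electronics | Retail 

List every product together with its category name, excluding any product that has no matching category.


INNER JOIN keeps only products rows whose category_id matches an id in categories. Walk through each product:
  - product 1 (Pen): category_id=2 -> matches Supplies
  - product 2 (Charger): category_id=NULL, no match -> dropped
  - product 3 (Stapler): category_id=4 -> matches Electronics
  - product 4 (Mouse): category_id=4 -> matches Electronics
  - product 5 (Webcam): category_id=1 -> matches Tools
So 1 of 5 rows is dropped.

SQL:
SELECT a.name, b.name AS category
FROM products a
INNER JOIN categories b ON a.category_id = b.id

Result:
name    | category   
--------+------------
Pen     | Supplies   
Stapler | Electronics
Mouse   | Electronics
Webcam  | Tools      


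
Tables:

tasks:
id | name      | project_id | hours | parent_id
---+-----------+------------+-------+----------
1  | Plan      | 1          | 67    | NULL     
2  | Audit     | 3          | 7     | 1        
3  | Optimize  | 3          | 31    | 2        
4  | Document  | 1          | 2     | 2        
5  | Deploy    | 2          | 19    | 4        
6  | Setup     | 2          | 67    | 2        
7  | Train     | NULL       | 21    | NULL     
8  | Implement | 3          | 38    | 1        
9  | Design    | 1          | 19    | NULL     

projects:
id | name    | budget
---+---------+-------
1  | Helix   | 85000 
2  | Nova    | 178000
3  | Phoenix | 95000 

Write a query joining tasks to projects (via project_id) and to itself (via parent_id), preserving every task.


Two LEFT JOINs from the same base table tasks: one to projects via project_id, one to tasks itself via parent_id. Both are LEFT so every task is preserved.
Match against projects:
  - task 1 (Plan): project_id=1 -> matches Helix
  - task 2 (Audit): project_id=3 -> matches Phoenix
  - task 3 (Optimize): project_id=3 -> matches Phoenix
  - task 4 (Document): project_id=1 -> matches Helix
  - task 5 (Deploy): project_id=2 -> matches Nova
  - task 6 (Setup): project_id=2 -> matches Nova
  - task 7 (Train): project_id=NULL, no match -> kept with NULL
  - task 8 (Implement): project_id=3 -> matches Phoenix
  - task 9 (Design): project_id=1 -> matches Helix
Match against tasks (self):
  - task 1 (Plan): parent_id=NULL -> NULL
  - task 2 (Audit): parent_id=1 -> Plan
  - task 3 (Optimize): parent_id=2 -> Audit
  - task 4 (Document): parent_id=2 -> Audit
  - task 5 (Deploy): parent_id=4 -> Document
  - task 6 (Setup): parent_id=2 -> Audit
  - task 7 (Train): parent_id=NULL -> NULL
  - task 8 (Implement): parent_id=1 -> Plan
  - task 9 (Design): parent_id=NULL -> NULL

SQL:
SELECT a.name, b.name AS project, c.name AS parent
FROM tasks a
LEFT JOIN projects b ON a.project_id = b.id
LEFT JOIN tasks c ON a.parent_id = c.id

Result:
name      | project | parent  
----------+---------+---------
Plan      | Helix   | NULL    
Audit     | Phoenix | Plan    
Optimize  | Phoenix | Audit   
Document  | Helix   | Audit   
Deploy    | Nova    | Document
Setup     | Nova    | Audit   
Train     | NULL    | NULL    
Implement | Phoenix | Plan    
Design    | Helix   | NULL    


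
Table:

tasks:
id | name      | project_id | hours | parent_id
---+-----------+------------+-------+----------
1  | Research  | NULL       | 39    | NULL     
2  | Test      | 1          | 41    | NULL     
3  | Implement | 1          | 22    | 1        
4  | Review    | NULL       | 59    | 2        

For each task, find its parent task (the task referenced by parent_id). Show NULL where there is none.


This is a self-join: tasks is joined to a second copy of itself, matching each row's parent_id to another row's id. Use LEFT JOIN so rows with parent_id=NULL are kept.
  - task 1 (Research): parent_id=NULL -> NULL
  - task 2 (Test): parent_id=NULL -> NULL
  - task 3 (Implement): parent_id=1 -> Research
  - task 4 (Review): parent_id=2 -> Test

SQL:
SELECT a.name AS item, b.name AS parent
FROM tasks a
LEFT JOIN tasks b ON a.parent_id = b.id

Result:
item      | parent  
----------+---------
Research  | NULL    
Test      | NULL    
Implement | Research
Review    | Test    


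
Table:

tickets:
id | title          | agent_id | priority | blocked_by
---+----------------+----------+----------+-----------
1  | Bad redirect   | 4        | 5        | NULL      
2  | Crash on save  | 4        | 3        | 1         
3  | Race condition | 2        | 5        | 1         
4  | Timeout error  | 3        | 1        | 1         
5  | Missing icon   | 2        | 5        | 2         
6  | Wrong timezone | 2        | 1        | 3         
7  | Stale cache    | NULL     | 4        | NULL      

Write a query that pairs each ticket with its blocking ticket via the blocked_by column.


This is a self-join: tickets is joined to a second copy of itself, matching each row's blocked_by to another row's id. Use LEFT JOIN so rows with blocked_by=NULL are kept.
  - ticket 1 (Bad redirect): blocked_by=NULL -> NULL
  - ticket 2 (Crash on save): blocked_by=1 -> Bad redirect
  - ticket 3 (Race condition): blocked_by=1 -> Bad redirect
  - ticket 4 (Timeout error): blocked_by=1 -> Bad redirect
  - ticket 5 (Missing icon): blocked_by=2 -> Crash on save
  - ticket 6 (Wrong timezone): blocked_by=3 -> Race condition
  - ticket 7 (Stale cache): blocked_by=NULL -> NULL

SQL:
SELECT a.title AS item, b.title AS blocked_by
FROM tickets a
LEFT JOIN tickets b ON a.blocked_by = b.id

Result:
item           | blocked_by    
---------------+---------------
Bad redirect   | NULL          
Crash on save  | Bad redirect  
Race condition | Bad redirect  
Timeout error  | Bad redirect  
Missing icon   | Crash on save 
Wrong timezone | Race condition
Stale cache    | NULL          


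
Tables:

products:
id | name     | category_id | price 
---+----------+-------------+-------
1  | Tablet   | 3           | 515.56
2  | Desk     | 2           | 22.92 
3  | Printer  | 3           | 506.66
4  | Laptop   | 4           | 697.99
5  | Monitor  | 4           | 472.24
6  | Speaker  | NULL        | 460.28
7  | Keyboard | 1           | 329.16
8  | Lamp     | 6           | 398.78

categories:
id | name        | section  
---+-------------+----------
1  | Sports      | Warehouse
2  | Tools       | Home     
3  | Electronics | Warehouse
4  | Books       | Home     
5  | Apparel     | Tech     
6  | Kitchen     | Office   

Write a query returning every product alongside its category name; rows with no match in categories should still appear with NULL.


LEFT JOIN keeps every row from products (the left table); where category_id has no match in categories, the category columns become NULL. Walk through each product:
  - product 1 (Tablet): category_id=3 -> matches Electronics
  - product 2 (Desk): category_id=2 -> matches Tools
  - product 3 (Printer): category_id=3 -> matches Electronics
  - product 4 (Laptop): category_id=4 -> matches Books
  - product 5 (Monitor): category_id=4 -> matches Books
  - product 6 (Speaker): category_id=NULL, no match -> kept with NULL
  - product 7 (Keyboard): category_id=1 -> matches Sports
  - product 8 (Lamp): category_id=6 -> matches Kitchen
All 8 rows appear; 1 has NULL category.

SQL:
SELECT a.name, b.name AS category
FROM products a
LEFT JOIN categories b ON a.category_id = b.id

Result:
name     | category   
---------+------------
Tablet   | Electronics
Desk     | Tools      
Printer  | Electronics
Laptop   | Books      
Monitor  | Books      
Speaker  | NULL       
Keyboard | Sports     
Lamp     | Kitchen    


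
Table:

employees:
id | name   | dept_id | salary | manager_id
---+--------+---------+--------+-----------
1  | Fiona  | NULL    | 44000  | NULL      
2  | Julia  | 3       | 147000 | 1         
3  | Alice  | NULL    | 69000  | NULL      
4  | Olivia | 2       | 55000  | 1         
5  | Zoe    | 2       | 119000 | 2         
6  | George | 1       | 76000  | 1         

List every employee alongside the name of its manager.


This is a self-join: employees is joined to a second copy of itself, matching each row's manager_id to another row's id. Use LEFT JOIN so rows with manager_id=NULL are kept.
  - employee 1 (Fiona): manager_id=NULL -> NULL
  - employee 2 (Julia): manager_id=1 -> Fiona
  - employee 3 (Alice): manager_id=NULL -> NULL
  - employee 4 (Olivia): manager_id=1 -> Fiona
  - employee 5 (Zoe): manager_id=2 -> Julia
  - employee 6 (George): manager_id=1 -> Fiona

SQL:
SELECT a.name AS item, b.name AS manager
FROM employees a
LEFT JOIN employees b ON a.manager_id = b.id

Result:
item   | manager
-------+--------
Fiona  | NULL   
Julia  | Fiona  
Alice  | NULL   
Olivia | Fiona  
Zoe    | Julia  
George | Fiona  


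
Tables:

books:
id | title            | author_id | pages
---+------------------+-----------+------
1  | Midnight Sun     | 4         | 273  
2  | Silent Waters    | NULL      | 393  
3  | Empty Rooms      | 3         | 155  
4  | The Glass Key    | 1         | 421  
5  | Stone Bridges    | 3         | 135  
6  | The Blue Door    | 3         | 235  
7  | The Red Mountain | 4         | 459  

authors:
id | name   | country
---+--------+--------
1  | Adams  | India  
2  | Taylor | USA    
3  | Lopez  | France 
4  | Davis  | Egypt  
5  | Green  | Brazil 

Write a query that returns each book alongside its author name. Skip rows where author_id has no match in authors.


INNER JOIN keeps only books rows whose author_id matches an id in authors. Walk through each book:
  - book 1 (Midnight Sun): author_id=4 -> matches Davis
  - book 2 (Silent Waters): author_id=NULL, no match -> dropped
  - book 3 (Empty Rooms): author_id=3 -> matches Lopez
  - book 4 (The Glass Key): author_id=1 -> matches Adams
  - book 5 (Stone Bridges): author_id=3 -> matches Lopez
  - book 6 (The Blue Door): author_id=3 -> matches Lopez
  - book 7 (The Red Mountain): author_id=4 -> matches Davis
So 1 of 7 rows is dropped.

SQL:
SELECT a.title, b.name AS author
FROM books a
INNER JOIN authors b ON a.author_id = b.id

Result:
title            | author
-----------------+-------
Midnight Sun     | Davis 
Empty Rooms      | Lopez 
The Glass Key    | Adams 
Stone Bridges    | Lopez 
The Blue Door    | Lopez 
The Red Mountain | Davis 
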